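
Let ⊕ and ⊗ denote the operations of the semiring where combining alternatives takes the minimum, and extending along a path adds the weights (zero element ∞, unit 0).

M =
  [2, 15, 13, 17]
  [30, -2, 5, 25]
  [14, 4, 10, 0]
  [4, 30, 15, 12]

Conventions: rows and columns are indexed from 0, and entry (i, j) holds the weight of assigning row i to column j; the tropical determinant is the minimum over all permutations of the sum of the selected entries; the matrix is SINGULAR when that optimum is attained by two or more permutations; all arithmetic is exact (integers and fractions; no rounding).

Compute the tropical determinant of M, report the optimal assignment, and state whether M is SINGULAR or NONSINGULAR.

σ = (0, 1, 2, 3): 2 + (-2) + 10 + 12 = 22
σ = (0, 1, 3, 2): 2 + (-2) + 0 + 15 = 15
σ = (0, 2, 1, 3): 2 + 5 + 4 + 12 = 23
σ = (0, 2, 3, 1): 2 + 5 + 0 + 30 = 37
σ = (0, 3, 1, 2): 2 + 25 + 4 + 15 = 46
σ = (0, 3, 2, 1): 2 + 25 + 10 + 30 = 67
σ = (1, 0, 2, 3): 15 + 30 + 10 + 12 = 67
σ = (1, 0, 3, 2): 15 + 30 + 0 + 15 = 60
σ = (1, 2, 0, 3): 15 + 5 + 14 + 12 = 46
σ = (1, 2, 3, 0): 15 + 5 + 0 + 4 = 24
σ = (1, 3, 0, 2): 15 + 25 + 14 + 15 = 69
σ = (1, 3, 2, 0): 15 + 25 + 10 + 4 = 54
σ = (2, 0, 1, 3): 13 + 30 + 4 + 12 = 59
σ = (2, 0, 3, 1): 13 + 30 + 0 + 30 = 73
σ = (2, 1, 0, 3): 13 + (-2) + 14 + 12 = 37
σ = (2, 1, 3, 0): 13 + (-2) + 0 + 4 = 15
σ = (2, 3, 0, 1): 13 + 25 + 14 + 30 = 82
σ = (2, 3, 1, 0): 13 + 25 + 4 + 4 = 46
σ = (3, 0, 1, 2): 17 + 30 + 4 + 15 = 66
σ = (3, 0, 2, 1): 17 + 30 + 10 + 30 = 87
σ = (3, 1, 0, 2): 17 + (-2) + 14 + 15 = 44
σ = (3, 1, 2, 0): 17 + (-2) + 10 + 4 = 29
σ = (3, 2, 0, 1): 17 + 5 + 14 + 30 = 66
σ = (3, 2, 1, 0): 17 + 5 + 4 + 4 = 30
Optimal value attained by: σ = (0, 1, 3, 2).
Answer: det⊕(M) = 15; verdict: SINGULAR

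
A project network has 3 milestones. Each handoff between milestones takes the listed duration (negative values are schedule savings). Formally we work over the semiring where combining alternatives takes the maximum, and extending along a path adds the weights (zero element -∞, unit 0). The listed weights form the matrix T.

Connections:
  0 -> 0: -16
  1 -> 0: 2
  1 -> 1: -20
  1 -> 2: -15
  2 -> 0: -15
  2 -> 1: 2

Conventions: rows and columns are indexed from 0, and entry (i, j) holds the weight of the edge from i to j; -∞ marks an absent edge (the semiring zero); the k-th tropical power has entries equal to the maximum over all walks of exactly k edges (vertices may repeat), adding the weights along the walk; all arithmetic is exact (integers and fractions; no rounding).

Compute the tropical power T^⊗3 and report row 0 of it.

T^⊗2:
  [-32, -∞, -∞]
  [-14, -13, -35]
  [4, -18, -13]
T^⊗3:
  [-48, -∞, -∞]
  [-11, -33, -28]
  [-12, -11, -33]
Answer: row 0 of T^⊗3 = [-48, -∞, -∞]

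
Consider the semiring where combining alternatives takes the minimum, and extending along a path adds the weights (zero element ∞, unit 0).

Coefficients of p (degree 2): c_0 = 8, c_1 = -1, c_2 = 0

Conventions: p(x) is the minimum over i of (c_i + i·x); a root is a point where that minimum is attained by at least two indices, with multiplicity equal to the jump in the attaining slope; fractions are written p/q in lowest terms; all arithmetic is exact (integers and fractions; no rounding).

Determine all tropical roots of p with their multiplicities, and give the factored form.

hull edge (i=0, c=8) to (i=1, c=-1): slope -9, span 1
hull edge (i=1, c=-1) to (i=2, c=0): slope 1, span 1
Factored form: p(x) = 0 ⊗ (x ⊕ (-1)) ⊗ (x ⊕ 9)
Answer: roots = -1 (mult 1), 9 (mult 1)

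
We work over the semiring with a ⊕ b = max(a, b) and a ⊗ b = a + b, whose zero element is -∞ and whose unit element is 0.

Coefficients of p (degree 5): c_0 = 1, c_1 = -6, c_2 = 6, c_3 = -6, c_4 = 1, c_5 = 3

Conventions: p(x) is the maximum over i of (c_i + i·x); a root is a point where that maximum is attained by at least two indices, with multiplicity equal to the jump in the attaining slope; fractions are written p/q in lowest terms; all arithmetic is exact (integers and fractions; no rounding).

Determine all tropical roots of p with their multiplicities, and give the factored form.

hull edge (i=0, c=1) to (i=2, c=6): slope 5/2, span 2
hull edge (i=2, c=6) to (i=5, c=3): slope -1, span 3
Factored form: p(x) = 3 ⊗ (x ⊕ (-5/2)) ⊗ (x ⊕ (-5/2)) ⊗ (x ⊕ 1) ⊗ (x ⊕ 1) ⊗ (x ⊕ 1)
Answer: roots = -5/2 (mult 2), 1 (mult 3)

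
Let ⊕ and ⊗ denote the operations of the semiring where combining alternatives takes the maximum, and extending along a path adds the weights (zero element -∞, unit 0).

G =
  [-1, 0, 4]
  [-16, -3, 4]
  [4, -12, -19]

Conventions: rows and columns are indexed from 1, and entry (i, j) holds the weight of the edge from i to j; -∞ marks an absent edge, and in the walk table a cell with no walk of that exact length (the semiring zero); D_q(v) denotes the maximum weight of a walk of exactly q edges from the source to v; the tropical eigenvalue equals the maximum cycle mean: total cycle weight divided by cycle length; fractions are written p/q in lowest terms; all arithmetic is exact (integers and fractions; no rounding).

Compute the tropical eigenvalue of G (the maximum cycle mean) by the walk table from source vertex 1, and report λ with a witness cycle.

q=0: [0, -∞, -∞]
q=1: [-1, 0, 4]
q=2: [8, -1, 4]
q=3: [8, 8, 12]
Optimal cycle mean attained by: cycle 1->3->1, total 4 + 4, length 2.
Answer: λ = 4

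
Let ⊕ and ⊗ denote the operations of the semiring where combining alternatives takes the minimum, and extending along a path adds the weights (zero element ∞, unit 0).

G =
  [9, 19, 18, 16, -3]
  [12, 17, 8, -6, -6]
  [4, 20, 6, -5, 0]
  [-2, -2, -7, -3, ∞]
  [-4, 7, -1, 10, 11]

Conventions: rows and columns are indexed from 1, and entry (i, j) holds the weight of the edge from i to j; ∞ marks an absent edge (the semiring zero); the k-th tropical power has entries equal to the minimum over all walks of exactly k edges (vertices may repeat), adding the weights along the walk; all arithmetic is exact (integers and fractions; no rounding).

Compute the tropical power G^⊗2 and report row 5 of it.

G^⊗2:
  [-7, 4, -4, 7, 6]
  [-10, -8, -13, -9, 5]
  [-7, -7, -12, -8, 1]
  [-5, -5, -10, -12, -8]
  [3, 8, 3, -6, -7]
Answer: row 5 of G^⊗2 = [3, 8, 3, -6, -7]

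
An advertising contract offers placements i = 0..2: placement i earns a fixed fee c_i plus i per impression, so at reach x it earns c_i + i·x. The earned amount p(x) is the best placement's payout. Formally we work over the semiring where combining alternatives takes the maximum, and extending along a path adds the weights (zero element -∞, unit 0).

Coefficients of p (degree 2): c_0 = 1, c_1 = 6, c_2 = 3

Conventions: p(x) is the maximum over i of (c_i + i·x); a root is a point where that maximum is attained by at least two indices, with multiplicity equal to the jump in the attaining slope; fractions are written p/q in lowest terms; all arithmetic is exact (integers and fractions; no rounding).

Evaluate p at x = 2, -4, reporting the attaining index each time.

p(2) = max(1+0·2=1, 6+1·2=8, 3+2·2=7) = 8 (attained by i=1)
p(-4) = max(1+0·(-4)=1, 6+1·(-4)=2, 3+2·(-4)=-5) = 2 (attained by i=1)
Answer: p(2) = 8; p(-4) = 2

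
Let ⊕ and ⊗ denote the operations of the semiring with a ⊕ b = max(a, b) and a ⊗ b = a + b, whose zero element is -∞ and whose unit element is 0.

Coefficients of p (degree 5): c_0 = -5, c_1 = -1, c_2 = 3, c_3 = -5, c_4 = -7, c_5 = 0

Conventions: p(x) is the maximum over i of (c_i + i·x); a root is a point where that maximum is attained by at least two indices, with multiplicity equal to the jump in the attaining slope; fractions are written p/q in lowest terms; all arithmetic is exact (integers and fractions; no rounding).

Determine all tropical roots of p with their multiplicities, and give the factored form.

hull edge (i=0, c=-5) to (i=2, c=3): slope 4, span 2
hull edge (i=2, c=3) to (i=5, c=0): slope -1, span 3
Factored form: p(x) = 0 ⊗ (x ⊕ (-4)) ⊗ (x ⊕ (-4)) ⊗ (x ⊕ 1) ⊗ (x ⊕ 1) ⊗ (x ⊕ 1)
Answer: roots = -4 (mult 2), 1 (mult 3)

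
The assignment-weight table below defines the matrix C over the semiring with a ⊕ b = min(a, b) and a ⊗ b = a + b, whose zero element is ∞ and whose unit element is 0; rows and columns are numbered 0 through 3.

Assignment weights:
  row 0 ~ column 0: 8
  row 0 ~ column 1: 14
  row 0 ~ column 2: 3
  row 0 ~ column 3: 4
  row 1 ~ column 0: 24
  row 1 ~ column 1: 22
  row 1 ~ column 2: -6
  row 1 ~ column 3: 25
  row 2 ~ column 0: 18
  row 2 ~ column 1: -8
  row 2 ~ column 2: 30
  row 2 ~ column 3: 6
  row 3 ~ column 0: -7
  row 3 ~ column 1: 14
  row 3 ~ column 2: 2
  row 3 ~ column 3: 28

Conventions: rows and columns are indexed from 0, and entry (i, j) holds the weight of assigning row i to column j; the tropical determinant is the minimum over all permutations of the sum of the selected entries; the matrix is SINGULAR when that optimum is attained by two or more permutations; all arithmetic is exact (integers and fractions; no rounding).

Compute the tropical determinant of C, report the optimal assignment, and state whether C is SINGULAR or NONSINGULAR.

σ = (0, 1, 2, 3): 8 + 22 + 30 + 28 = 88
σ = (0, 1, 3, 2): 8 + 22 + 6 + 2 = 38
σ = (0, 2, 1, 3): 8 + (-6) + (-8) + 28 = 22
σ = (0, 2, 3, 1): 8 + (-6) + 6 + 14 = 22
σ = (0, 3, 1, 2): 8 + 25 + (-8) + 2 = 27
σ = (0, 3, 2, 1): 8 + 25 + 30 + 14 = 77
σ = (1, 0, 2, 3): 14 + 24 + 30 + 28 = 96
σ = (1, 0, 3, 2): 14 + 24 + 6 + 2 = 46
σ = (1, 2, 0, 3): 14 + (-6) + 18 + 28 = 54
σ = (1, 2, 3, 0): 14 + (-6) + 6 + (-7) = 7
σ = (1, 3, 0, 2): 14 + 25 + 18 + 2 = 59
σ = (1, 3, 2, 0): 14 + 25 + 30 + (-7) = 62
σ = (2, 0, 1, 3): 3 + 24 + (-8) + 28 = 47
σ = (2, 0, 3, 1): 3 + 24 + 6 + 14 = 47
σ = (2, 1, 0, 3): 3 + 22 + 18 + 28 = 71
σ = (2, 1, 3, 0): 3 + 22 + 6 + (-7) = 24
σ = (2, 3, 0, 1): 3 + 25 + 18 + 14 = 60
σ = (2, 3, 1, 0): 3 + 25 + (-8) + (-7) = 13
σ = (3, 0, 1, 2): 4 + 24 + (-8) + 2 = 22
σ = (3, 0, 2, 1): 4 + 24 + 30 + 14 = 72
σ = (3, 1, 0, 2): 4 + 22 + 18 + 2 = 46
σ = (3, 1, 2, 0): 4 + 22 + 30 + (-7) = 49
σ = (3, 2, 0, 1): 4 + (-6) + 18 + 14 = 30
σ = (3, 2, 1, 0): 4 + (-6) + (-8) + (-7) = -17
Optimal value attained by: σ = (3, 2, 1, 0).
Answer: det⊕(C) = -17; verdict: NONSINGULAR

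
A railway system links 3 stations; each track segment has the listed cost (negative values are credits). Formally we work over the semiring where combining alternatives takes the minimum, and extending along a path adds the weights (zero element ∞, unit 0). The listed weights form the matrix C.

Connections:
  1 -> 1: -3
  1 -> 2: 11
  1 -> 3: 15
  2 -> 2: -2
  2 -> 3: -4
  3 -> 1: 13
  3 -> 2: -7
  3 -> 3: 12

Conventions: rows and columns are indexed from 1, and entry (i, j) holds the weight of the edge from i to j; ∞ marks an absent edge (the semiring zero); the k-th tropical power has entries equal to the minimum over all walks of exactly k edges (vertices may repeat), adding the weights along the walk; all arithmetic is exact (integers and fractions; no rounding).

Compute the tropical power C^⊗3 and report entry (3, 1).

C^⊗2:
  [-6, 8, 7]
  [9, -11, -6]
  [10, -9, -11]
C^⊗3:
  [-9, 0, 4]
  [6, -13, -15]
  [2, -18, -13]
Key observation: the optimum is the walk 3->2->3->1, with weight (-7) + (-4) + 13 = 2.
Optimal value attained by: walk 3->2->3->1.
Answer: (C^⊗3)[3][1] = 2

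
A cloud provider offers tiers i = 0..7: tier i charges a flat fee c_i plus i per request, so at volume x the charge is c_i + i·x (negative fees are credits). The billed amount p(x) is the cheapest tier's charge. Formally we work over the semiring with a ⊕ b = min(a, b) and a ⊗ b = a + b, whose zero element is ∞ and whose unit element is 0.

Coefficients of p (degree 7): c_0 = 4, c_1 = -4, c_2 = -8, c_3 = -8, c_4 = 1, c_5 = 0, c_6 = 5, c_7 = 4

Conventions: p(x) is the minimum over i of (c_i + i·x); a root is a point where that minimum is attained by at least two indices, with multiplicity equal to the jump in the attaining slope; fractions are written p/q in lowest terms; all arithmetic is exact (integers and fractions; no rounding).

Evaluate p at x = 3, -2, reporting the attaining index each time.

p(3) = min(4+0·3=4, -4+1·3=-1, -8+2·3=-2, -8+3·3=1, 1+4·3=13, 0+5·3=15, 5+6·3=23, 4+7·3=25) = -2 (attained by i=2)
p(-2) = min(4+0·(-2)=4, -4+1·(-2)=-6, -8+2·(-2)=-12, -8+3·(-2)=-14, 1+4·(-2)=-7, 0+5·(-2)=-10, 5+6·(-2)=-7, 4+7·(-2)=-10) = -14 (attained by i=3)
Answer: p(3) = -2; p(-2) = -14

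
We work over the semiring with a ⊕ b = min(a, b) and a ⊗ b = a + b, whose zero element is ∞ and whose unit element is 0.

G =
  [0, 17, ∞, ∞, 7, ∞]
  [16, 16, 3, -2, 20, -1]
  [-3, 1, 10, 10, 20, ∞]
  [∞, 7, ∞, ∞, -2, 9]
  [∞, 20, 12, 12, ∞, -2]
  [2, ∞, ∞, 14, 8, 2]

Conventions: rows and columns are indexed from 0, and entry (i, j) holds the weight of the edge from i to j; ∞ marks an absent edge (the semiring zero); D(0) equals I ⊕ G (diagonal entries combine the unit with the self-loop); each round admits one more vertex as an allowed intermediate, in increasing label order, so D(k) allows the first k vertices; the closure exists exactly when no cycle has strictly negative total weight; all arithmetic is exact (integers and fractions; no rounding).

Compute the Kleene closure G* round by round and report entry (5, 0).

D(0):
  [0, 17, ∞, ∞, 7, ∞]
  [16, 0, 3, -2, 20, -1]
  [-3, 1, 0, 10, 20, ∞]
  [∞, 7, ∞, 0, -2, 9]
  [∞, 20, 12, 12, 0, -2]
  [2, ∞, ∞, 14, 8, 0]
D(1):
  [0, 17, ∞, ∞, 7, ∞]
  [16, 0, 3, -2, 20, -1]
  [-3, 1, 0, 10, 4, ∞]
  [∞, 7, ∞, 0, -2, 9]
  [∞, 20, 12, 12, 0, -2]
  [2, 19, ∞, 14, 8, 0]
D(2):
  [0, 17, 20, 15, 7, 16]
  [16, 0, 3, -2, 20, -1]
  [-3, 1, 0, -1, 4, 0]
  [23, 7, 10, 0, -2, 6]
  [36, 20, 12, 12, 0, -2]
  [2, 19, 22, 14, 8, 0]
D(3):
  [0, 17, 20, 15, 7, 16]
  [0, 0, 3, -2, 7, -1]
  [-3, 1, 0, -1, 4, 0]
  [7, 7, 10, 0, -2, 6]
  [9, 13, 12, 11, 0, -2]
  [2, 19, 22, 14, 8, 0]
D(4):
  [0, 17, 20, 15, 7, 16]
  [0, 0, 3, -2, -4, -1]
  [-3, 1, 0, -1, -3, 0]
  [7, 7, 10, 0, -2, 6]
  [9, 13, 12, 11, 0, -2]
  [2, 19, 22, 14, 8, 0]
D(5):
  [0, 17, 19, 15, 7, 5]
  [0, 0, 3, -2, -4, -6]
  [-3, 1, 0, -1, -3, -5]
  [7, 7, 10, 0, -2, -4]
  [9, 13, 12, 11, 0, -2]
  [2, 19, 20, 14, 8, 0]
D(6):
  [0, 17, 19, 15, 7, 5]
  [-4, 0, 3, -2, -4, -6]
  [-3, 1, 0, -1, -3, -5]
  [-2, 7, 10, 0, -2, -4]
  [0, 13, 12, 11, 0, -2]
  [2, 19, 20, 14, 8, 0]
Answer: G*[5][0] = 2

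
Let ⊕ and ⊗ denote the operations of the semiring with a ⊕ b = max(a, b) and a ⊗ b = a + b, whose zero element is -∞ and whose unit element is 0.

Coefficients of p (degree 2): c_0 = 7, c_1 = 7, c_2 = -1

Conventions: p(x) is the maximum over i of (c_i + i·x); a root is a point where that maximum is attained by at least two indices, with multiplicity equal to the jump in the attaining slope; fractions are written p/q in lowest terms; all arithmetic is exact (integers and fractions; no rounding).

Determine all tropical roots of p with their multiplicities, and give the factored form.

hull edge (i=0, c=7) to (i=1, c=7): slope 0, span 1
hull edge (i=1, c=7) to (i=2, c=-1): slope -8, span 1
Factored form: p(x) = -1 ⊗ (x ⊕ 0) ⊗ (x ⊕ 8)
Answer: roots = 0 (mult 1), 8 (mult 1)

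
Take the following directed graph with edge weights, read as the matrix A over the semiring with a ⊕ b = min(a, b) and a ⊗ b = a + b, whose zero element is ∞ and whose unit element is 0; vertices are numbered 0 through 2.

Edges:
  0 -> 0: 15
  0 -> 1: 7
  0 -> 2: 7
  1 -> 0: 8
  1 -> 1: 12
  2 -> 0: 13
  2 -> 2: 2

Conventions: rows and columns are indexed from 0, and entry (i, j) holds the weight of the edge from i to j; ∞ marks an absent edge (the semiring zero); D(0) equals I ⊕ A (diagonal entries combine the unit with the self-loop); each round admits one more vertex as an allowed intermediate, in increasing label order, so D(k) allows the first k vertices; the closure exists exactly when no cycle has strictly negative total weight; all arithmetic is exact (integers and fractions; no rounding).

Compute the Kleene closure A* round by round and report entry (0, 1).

D(0):
  [0, 7, 7]
  [8, 0, ∞]
  [13, ∞, 0]
D(1):
  [0, 7, 7]
  [8, 0, 15]
  [13, 20, 0]
D(2):
  [0, 7, 7]
  [8, 0, 15]
  [13, 20, 0]
D(3):
  [0, 7, 7]
  [8, 0, 15]
  [13, 20, 0]
Answer: A*[0][1] = 7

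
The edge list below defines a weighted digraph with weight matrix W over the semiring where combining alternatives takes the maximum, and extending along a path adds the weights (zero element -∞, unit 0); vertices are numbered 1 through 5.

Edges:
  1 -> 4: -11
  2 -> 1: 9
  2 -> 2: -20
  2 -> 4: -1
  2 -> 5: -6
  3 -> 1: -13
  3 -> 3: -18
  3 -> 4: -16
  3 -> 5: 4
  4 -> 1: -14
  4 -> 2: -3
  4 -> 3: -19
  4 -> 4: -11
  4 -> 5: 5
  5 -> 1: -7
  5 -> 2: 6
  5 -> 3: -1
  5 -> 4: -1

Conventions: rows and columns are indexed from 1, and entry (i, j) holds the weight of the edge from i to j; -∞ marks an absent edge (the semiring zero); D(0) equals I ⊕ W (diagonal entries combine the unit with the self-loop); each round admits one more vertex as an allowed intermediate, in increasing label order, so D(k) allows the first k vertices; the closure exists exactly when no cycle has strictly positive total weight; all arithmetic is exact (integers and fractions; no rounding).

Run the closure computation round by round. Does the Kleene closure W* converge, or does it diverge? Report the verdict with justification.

D(0):
  [0, -∞, -∞, -11, -∞]
  [9, 0, -∞, -1, -6]
  [-13, -∞, 0, -16, 4]
  [-14, -3, -19, 0, 5]
  [-7, 6, -1, -1, 0]
D(1):
  [0, -∞, -∞, -11, -∞]
  [9, 0, -∞, -1, -6]
  [-13, -∞, 0, -16, 4]
  [-14, -3, -19, 0, 5]
  [-7, 6, -1, -1, 0]
D(2):
  [0, -∞, -∞, -11, -∞]
  [9, 0, -∞, -1, -6]
  [-13, -∞, 0, -16, 4]
  [6, -3, -19, 0, 5]
  [15, 6, -1, 5, 0]
Detection: at round 3, diagonal entry (5, 5) turns strictly positive.
Key observation: the cycle 5->3->5 has total weight (-1) + 4, which is strictly positive.
Answer: DIVERGES — positive cycle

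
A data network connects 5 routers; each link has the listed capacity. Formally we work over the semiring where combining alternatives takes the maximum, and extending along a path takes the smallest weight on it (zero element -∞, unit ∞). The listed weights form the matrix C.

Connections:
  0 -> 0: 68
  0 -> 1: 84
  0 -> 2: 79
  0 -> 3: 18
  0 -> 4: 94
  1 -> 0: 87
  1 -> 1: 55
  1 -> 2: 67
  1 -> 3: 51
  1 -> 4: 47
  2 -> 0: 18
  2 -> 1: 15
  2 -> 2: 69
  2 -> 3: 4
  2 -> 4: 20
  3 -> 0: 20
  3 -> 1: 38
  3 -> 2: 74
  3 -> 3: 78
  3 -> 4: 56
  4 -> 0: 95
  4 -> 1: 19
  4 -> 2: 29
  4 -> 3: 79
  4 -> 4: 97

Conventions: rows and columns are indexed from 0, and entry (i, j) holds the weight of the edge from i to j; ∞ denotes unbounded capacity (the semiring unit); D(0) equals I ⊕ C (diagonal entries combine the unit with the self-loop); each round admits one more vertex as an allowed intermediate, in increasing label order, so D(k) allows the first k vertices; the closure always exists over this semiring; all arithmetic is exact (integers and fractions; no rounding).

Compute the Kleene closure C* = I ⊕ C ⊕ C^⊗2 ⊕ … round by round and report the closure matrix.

D(0):
  [∞, 84, 79, 18, 94]
  [87, ∞, 67, 51, 47]
  [18, 15, ∞, 4, 20]
  [20, 38, 74, ∞, 56]
  [95, 19, 29, 79, ∞]
D(1):
  [∞, 84, 79, 18, 94]
  [87, ∞, 79, 51, 87]
  [18, 18, ∞, 18, 20]
  [20, 38, 74, ∞, 56]
  [95, 84, 79, 79, ∞]
D(2):
  [∞, 84, 79, 51, 94]
  [87, ∞, 79, 51, 87]
  [18, 18, ∞, 18, 20]
  [38, 38, 74, ∞, 56]
  [95, 84, 79, 79, ∞]
D(3):
  [∞, 84, 79, 51, 94]
  [87, ∞, 79, 51, 87]
  [18, 18, ∞, 18, 20]
  [38, 38, 74, ∞, 56]
  [95, 84, 79, 79, ∞]
D(4):
  [∞, 84, 79, 51, 94]
  [87, ∞, 79, 51, 87]
  [18, 18, ∞, 18, 20]
  [38, 38, 74, ∞, 56]
  [95, 84, 79, 79, ∞]
D(5):
  [∞, 84, 79, 79, 94]
  [87, ∞, 79, 79, 87]
  [20, 20, ∞, 20, 20]
  [56, 56, 74, ∞, 56]
  [95, 84, 79, 79, ∞]
Answer: C* = [[∞, 84, 79, 79, 94], [87, ∞, 79, 79, 87], [20, 20, ∞, 20, 20], [56, 56, 74, ∞, 56], [95, 84, 79, 79, ∞]]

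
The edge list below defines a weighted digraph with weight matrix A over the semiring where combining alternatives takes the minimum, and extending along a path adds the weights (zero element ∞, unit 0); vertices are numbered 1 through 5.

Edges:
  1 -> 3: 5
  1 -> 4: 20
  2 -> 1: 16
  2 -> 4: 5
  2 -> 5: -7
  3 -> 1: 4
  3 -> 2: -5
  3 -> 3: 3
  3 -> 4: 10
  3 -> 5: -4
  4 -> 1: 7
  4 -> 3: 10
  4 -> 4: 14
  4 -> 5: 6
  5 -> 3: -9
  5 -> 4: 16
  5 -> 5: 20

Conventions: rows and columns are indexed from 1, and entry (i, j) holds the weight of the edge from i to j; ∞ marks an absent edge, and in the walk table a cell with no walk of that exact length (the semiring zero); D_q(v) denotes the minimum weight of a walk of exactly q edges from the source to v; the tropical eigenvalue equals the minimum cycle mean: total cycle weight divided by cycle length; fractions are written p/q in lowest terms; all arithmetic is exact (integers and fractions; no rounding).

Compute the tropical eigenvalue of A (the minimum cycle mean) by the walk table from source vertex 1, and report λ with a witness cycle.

q=0: [0, ∞, ∞, ∞, ∞]
q=1: [∞, ∞, 5, 20, ∞]
q=2: [9, 0, 8, 15, 1]
q=3: [12, 3, -8, 5, -7]
q=4: [-4, -13, -16, 2, -12]
q=5: [-12, -21, -21, -8, -20]
Optimal cycle mean attained by: cycle 2->5->3->2, total (-7) + (-9) + (-5), length 3.
Answer: λ = -7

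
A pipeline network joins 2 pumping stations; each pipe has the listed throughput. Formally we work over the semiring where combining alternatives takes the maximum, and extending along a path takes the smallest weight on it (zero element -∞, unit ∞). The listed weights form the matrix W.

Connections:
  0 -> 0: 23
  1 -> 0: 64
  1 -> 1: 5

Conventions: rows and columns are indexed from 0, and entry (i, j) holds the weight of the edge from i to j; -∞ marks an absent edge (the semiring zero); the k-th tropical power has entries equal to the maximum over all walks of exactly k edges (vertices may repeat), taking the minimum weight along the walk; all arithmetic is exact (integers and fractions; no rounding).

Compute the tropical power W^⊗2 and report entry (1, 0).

W^⊗2:
  [23, -∞]
  [23, 5]
Key observation: the optimum is the walk 1->0->0, with weight 64 min 23 = 23.
Optimal value attained by: walk 1->0->0.
Answer: (W^⊗2)[1][0] = 23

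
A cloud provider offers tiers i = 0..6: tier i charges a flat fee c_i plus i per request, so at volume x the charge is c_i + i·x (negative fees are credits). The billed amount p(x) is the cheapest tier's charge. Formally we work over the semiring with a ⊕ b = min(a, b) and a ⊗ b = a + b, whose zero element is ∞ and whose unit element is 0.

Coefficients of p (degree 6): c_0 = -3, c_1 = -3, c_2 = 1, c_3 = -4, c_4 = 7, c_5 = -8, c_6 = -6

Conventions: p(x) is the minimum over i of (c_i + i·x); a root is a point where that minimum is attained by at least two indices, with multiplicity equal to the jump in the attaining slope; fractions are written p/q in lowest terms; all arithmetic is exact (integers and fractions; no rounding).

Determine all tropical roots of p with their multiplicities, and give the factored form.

hull edge (i=0, c=-3) to (i=5, c=-8): slope -1, span 5
hull edge (i=5, c=-8) to (i=6, c=-6): slope 2, span 1
Factored form: p(x) = -6 ⊗ (x ⊕ (-2)) ⊗ (x ⊕ 1) ⊗ (x ⊕ 1) ⊗ (x ⊕ 1) ⊗ (x ⊕ 1) ⊗ (x ⊕ 1)
Answer: roots = -2 (mult 1), 1 (mult 5)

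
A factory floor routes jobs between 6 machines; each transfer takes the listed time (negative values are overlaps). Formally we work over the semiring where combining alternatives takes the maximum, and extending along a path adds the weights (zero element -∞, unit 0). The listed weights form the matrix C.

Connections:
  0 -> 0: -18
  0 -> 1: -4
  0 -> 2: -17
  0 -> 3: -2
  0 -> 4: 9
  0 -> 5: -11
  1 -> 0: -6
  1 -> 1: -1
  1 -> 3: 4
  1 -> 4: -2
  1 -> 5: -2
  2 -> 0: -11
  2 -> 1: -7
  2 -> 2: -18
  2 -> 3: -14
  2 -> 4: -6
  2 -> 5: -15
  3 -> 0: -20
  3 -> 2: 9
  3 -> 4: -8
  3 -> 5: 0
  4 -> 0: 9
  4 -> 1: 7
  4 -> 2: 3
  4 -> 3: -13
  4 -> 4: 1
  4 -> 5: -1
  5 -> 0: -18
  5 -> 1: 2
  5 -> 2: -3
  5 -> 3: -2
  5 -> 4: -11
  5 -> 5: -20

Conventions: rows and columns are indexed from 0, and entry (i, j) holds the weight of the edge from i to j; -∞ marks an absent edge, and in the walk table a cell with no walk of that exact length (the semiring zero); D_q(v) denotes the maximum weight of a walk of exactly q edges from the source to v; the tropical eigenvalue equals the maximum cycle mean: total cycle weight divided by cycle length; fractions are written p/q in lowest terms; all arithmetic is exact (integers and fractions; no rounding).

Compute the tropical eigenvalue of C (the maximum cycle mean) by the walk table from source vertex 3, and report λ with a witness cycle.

q=0: [-∞, -∞, -∞, 0, -∞, -∞]
q=1: [-20, -∞, 9, -∞, -8, 0]
q=2: [1, 2, -3, -2, 3, -6]
q=3: [12, 10, 7, 6, 10, 2]
q=4: [19, 17, 15, 14, 21, 9]
q=5: [30, 28, 24, 21, 28, 20]
q=6: [37, 35, 31, 32, 39, 27]
Optimal cycle mean attained by: cycle 0->4->0, total 9 + 9, length 2.
Answer: λ = 9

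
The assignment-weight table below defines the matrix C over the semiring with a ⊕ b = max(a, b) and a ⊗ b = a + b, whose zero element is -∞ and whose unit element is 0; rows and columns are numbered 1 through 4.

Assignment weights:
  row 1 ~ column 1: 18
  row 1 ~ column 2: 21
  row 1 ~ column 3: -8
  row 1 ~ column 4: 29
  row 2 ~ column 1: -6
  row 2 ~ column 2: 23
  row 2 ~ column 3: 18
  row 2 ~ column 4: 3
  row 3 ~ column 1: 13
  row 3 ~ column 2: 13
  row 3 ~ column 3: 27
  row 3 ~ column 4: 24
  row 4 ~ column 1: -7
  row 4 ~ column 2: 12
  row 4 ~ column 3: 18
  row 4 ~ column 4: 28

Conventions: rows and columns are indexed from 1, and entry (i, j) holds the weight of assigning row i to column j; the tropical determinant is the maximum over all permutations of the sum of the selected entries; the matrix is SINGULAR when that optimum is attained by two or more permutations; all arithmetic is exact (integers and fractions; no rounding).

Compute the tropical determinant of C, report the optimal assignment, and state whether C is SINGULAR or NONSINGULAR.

σ = (1, 2, 3, 4): 18 + 23 + 27 + 28 = 96
σ = (1, 2, 4, 3): 18 + 23 + 24 + 18 = 83
σ = (1, 3, 2, 4): 18 + 18 + 13 + 28 = 77
σ = (1, 3, 4, 2): 18 + 18 + 24 + 12 = 72
σ = (1, 4, 2, 3): 18 + 3 + 13 + 18 = 52
σ = (1, 4, 3, 2): 18 + 3 + 27 + 12 = 60
σ = (2, 1, 3, 4): 21 + (-6) + 27 + 28 = 70
σ = (2, 1, 4, 3): 21 + (-6) + 24 + 18 = 57
σ = (2, 3, 1, 4): 21 + 18 + 13 + 28 = 80
σ = (2, 3, 4, 1): 21 + 18 + 24 + (-7) = 56
σ = (2, 4, 1, 3): 21 + 3 + 13 + 18 = 55
σ = (2, 4, 3, 1): 21 + 3 + 27 + (-7) = 44
σ = (3, 1, 2, 4): (-8) + (-6) + 13 + 28 = 27
σ = (3, 1, 4, 2): (-8) + (-6) + 24 + 12 = 22
σ = (3, 2, 1, 4): (-8) + 23 + 13 + 28 = 56
σ = (3, 2, 4, 1): (-8) + 23 + 24 + (-7) = 32
σ = (3, 4, 1, 2): (-8) + 3 + 13 + 12 = 20
σ = (3, 4, 2, 1): (-8) + 3 + 13 + (-7) = 1
σ = (4, 1, 2, 3): 29 + (-6) + 13 + 18 = 54
σ = (4, 1, 3, 2): 29 + (-6) + 27 + 12 = 62
σ = (4, 2, 1, 3): 29 + 23 + 13 + 18 = 83
σ = (4, 2, 3, 1): 29 + 23 + 27 + (-7) = 72
σ = (4, 3, 1, 2): 29 + 18 + 13 + 12 = 72
σ = (4, 3, 2, 1): 29 + 18 + 13 + (-7) = 53
Optimal value attained by: σ = (1, 2, 3, 4).
Answer: det⊕(C) = 96; verdict: NONSINGULAR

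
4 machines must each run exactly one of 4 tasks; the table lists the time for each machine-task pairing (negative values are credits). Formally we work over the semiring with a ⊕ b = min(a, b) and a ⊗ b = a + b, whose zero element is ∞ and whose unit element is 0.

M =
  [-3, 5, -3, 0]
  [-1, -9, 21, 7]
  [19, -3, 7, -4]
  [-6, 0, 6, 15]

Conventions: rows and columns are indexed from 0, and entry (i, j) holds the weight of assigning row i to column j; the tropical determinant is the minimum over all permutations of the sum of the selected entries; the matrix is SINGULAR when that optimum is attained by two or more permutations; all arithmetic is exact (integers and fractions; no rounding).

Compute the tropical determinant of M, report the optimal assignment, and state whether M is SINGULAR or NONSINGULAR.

σ = (0, 1, 2, 3): (-3) + (-9) + 7 + 15 = 10
σ = (0, 1, 3, 2): (-3) + (-9) + (-4) + 6 = -10
σ = (0, 2, 1, 3): (-3) + 21 + (-3) + 15 = 30
σ = (0, 2, 3, 1): (-3) + 21 + (-4) + 0 = 14
σ = (0, 3, 1, 2): (-3) + 7 + (-3) + 6 = 7
σ = (0, 3, 2, 1): (-3) + 7 + 7 + 0 = 11
σ = (1, 0, 2, 3): 5 + (-1) + 7 + 15 = 26
σ = (1, 0, 3, 2): 5 + (-1) + (-4) + 6 = 6
σ = (1, 2, 0, 3): 5 + 21 + 19 + 15 = 60
σ = (1, 2, 3, 0): 5 + 21 + (-4) + (-6) = 16
σ = (1, 3, 0, 2): 5 + 7 + 19 + 6 = 37
σ = (1, 3, 2, 0): 5 + 7 + 7 + (-6) = 13
σ = (2, 0, 1, 3): (-3) + (-1) + (-3) + 15 = 8
σ = (2, 0, 3, 1): (-3) + (-1) + (-4) + 0 = -8
σ = (2, 1, 0, 3): (-3) + (-9) + 19 + 15 = 22
σ = (2, 1, 3, 0): (-3) + (-9) + (-4) + (-6) = -22
σ = (2, 3, 0, 1): (-3) + 7 + 19 + 0 = 23
σ = (2, 3, 1, 0): (-3) + 7 + (-3) + (-6) = -5
σ = (3, 0, 1, 2): 0 + (-1) + (-3) + 6 = 2
σ = (3, 0, 2, 1): 0 + (-1) + 7 + 0 = 6
σ = (3, 1, 0, 2): 0 + (-9) + 19 + 6 = 16
σ = (3, 1, 2, 0): 0 + (-9) + 7 + (-6) = -8
σ = (3, 2, 0, 1): 0 + 21 + 19 + 0 = 40
σ = (3, 2, 1, 0): 0 + 21 + (-3) + (-6) = 12
Optimal value attained by: σ = (2, 1, 3, 0).
Answer: det⊕(M) = -22; verdict: NONSINGULAR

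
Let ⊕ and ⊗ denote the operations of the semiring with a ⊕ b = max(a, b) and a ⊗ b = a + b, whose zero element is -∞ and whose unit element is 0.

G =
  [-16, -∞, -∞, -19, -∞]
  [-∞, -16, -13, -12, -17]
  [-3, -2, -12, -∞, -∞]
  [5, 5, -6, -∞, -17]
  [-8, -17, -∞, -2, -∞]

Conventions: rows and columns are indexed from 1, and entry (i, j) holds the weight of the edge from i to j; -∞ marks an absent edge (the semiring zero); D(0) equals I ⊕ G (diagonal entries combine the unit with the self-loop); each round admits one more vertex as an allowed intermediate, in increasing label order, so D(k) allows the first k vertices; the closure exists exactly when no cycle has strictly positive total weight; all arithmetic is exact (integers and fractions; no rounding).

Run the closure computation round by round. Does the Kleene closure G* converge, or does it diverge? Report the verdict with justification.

D(0):
  [0, -∞, -∞, -19, -∞]
  [-∞, 0, -13, -12, -17]
  [-3, -2, 0, -∞, -∞]
  [5, 5, -6, 0, -17]
  [-8, -17, -∞, -2, 0]
D(1):
  [0, -∞, -∞, -19, -∞]
  [-∞, 0, -13, -12, -17]
  [-3, -2, 0, -22, -∞]
  [5, 5, -6, 0, -17]
  [-8, -17, -∞, -2, 0]
D(2):
  [0, -∞, -∞, -19, -∞]
  [-∞, 0, -13, -12, -17]
  [-3, -2, 0, -14, -19]
  [5, 5, -6, 0, -12]
  [-8, -17, -30, -2, 0]
D(3):
  [0, -∞, -∞, -19, -∞]
  [-16, 0, -13, -12, -17]
  [-3, -2, 0, -14, -19]
  [5, 5, -6, 0, -12]
  [-8, -17, -30, -2, 0]
D(4):
  [0, -14, -25, -19, -31]
  [-7, 0, -13, -12, -17]
  [-3, -2, 0, -14, -19]
  [5, 5, -6, 0, -12]
  [3, 3, -8, -2, 0]
D(5):
  [0, -14, -25, -19, -31]
  [-7, 0, -13, -12, -17]
  [-3, -2, 0, -14, -19]
  [5, 5, -6, 0, -12]
  [3, 3, -8, -2, 0]
Key observation: every diagonal entry stays at the unit through all rounds, so no improving cycle exists.
Answer: CONVERGES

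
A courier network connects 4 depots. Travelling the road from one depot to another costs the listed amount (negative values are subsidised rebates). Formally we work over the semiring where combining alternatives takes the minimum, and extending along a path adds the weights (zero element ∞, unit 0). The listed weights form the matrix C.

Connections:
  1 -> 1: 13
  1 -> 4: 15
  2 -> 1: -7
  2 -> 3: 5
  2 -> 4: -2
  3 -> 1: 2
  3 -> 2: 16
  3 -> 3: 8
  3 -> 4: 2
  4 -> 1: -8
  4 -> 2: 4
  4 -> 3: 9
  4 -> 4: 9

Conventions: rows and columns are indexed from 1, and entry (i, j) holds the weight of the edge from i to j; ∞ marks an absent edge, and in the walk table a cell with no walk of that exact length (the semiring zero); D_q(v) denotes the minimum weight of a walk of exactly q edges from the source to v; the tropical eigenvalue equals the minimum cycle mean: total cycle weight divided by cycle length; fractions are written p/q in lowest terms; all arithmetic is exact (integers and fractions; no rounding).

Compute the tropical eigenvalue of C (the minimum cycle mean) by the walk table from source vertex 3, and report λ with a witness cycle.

q=0: [∞, ∞, 0, ∞]
q=1: [2, 16, 8, 2]
q=2: [-6, 6, 11, 10]
q=3: [-1, 14, 11, 4]
q=4: [-4, 8, 13, 12]
Optimal cycle mean attained by: cycle 2->4->2, total (-2) + 4, length 2.
Answer: λ = 1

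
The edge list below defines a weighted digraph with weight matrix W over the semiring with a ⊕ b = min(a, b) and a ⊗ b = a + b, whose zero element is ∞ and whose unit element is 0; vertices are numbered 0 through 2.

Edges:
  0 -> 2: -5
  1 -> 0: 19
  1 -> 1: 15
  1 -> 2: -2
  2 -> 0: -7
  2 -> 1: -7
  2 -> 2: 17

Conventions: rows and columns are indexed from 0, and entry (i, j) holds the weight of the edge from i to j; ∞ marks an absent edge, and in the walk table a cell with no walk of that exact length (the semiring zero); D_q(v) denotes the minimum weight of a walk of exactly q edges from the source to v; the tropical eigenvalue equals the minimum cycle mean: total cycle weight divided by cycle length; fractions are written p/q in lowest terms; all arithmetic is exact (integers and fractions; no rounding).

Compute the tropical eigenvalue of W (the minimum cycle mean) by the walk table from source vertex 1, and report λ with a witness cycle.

q=0: [∞, 0, ∞]
q=1: [19, 15, -2]
q=2: [-9, -9, 13]
q=3: [6, 6, -14]
Optimal cycle mean attained by: cycle 0->2->0, total (-5) + (-7), length 2.
Answer: λ = -6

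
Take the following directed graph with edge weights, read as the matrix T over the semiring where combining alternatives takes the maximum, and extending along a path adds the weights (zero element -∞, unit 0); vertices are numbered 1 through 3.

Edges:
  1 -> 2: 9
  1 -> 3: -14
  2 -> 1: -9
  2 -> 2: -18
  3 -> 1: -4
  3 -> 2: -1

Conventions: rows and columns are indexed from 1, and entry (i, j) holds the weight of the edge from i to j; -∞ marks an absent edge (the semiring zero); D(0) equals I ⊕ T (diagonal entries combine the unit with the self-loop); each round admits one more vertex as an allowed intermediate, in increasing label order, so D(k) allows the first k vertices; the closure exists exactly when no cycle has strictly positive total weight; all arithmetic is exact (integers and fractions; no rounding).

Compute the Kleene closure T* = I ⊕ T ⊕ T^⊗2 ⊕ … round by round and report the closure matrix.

D(0):
  [0, 9, -14]
  [-9, 0, -∞]
  [-4, -1, 0]
D(1):
  [0, 9, -14]
  [-9, 0, -23]
  [-4, 5, 0]
D(2):
  [0, 9, -14]
  [-9, 0, -23]
  [-4, 5, 0]
D(3):
  [0, 9, -14]
  [-9, 0, -23]
  [-4, 5, 0]
Answer: T* = [[0, 9, -14], [-9, 0, -23], [-4, 5, 0]]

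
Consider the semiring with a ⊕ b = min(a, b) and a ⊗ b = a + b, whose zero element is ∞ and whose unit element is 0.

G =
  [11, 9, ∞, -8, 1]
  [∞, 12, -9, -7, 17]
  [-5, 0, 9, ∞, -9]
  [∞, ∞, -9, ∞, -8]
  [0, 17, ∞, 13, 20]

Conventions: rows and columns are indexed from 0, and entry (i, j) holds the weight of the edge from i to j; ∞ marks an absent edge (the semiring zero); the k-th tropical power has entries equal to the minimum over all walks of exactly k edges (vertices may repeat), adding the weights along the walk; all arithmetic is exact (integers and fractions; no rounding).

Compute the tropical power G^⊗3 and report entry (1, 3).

G^⊗2:
  [1, 18, -17, 2, -16]
  [-14, -9, -16, 5, -18]
  [-9, 4, -9, -13, -4]
  [-14, -9, 0, 5, -18]
  [11, 9, 4, -8, 1]
G^⊗3:
  [-22, -17, -8, -7, -26]
  [-21, -16, -18, -22, -25]
  [-14, -9, -22, -17, -21]
  [-18, -5, -18, -22, -13]
  [-1, 4, -17, 2, -16]
Key observation: the optimum is the walk 1->2->0->3, with weight (-9) + (-5) + (-8) = -22.
Optimal value attained by: walk 1->2->0->3.
Answer: (G^⊗3)[1][3] = -22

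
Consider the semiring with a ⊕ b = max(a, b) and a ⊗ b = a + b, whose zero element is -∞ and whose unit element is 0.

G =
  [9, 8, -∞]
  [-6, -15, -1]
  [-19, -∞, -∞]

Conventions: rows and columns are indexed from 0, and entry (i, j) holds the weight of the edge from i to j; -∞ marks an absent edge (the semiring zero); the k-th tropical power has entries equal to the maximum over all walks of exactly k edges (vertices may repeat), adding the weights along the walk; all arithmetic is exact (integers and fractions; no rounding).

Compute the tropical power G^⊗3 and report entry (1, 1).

G^⊗2:
  [18, 17, 7]
  [3, 2, -16]
  [-10, -11, -∞]
G^⊗3:
  [27, 26, 16]
  [12, 11, 1]
  [-1, -2, -12]
Key observation: the optimum is the walk 1->0->0->1, with weight (-6) + 9 + 8 = 11.
Optimal value attained by: walk 1->0->0->1.
Answer: (G^⊗3)[1][1] = 11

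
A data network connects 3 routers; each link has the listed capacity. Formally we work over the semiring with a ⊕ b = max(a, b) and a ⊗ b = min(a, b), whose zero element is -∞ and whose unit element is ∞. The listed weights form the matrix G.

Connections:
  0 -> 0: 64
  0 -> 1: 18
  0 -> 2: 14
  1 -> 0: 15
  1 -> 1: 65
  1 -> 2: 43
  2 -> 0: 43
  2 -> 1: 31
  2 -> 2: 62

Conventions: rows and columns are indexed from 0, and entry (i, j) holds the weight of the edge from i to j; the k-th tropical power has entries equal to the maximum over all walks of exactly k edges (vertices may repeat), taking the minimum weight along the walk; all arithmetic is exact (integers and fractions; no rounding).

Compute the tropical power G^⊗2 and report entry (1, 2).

G^⊗2:
  [64, 18, 18]
  [43, 65, 43]
  [43, 31, 62]
Key observation: the optimum is the walk 1->1->2, with weight 65 min 43 = 43.
Optimal value attained by: walk 1->1->2.
Answer: (G^⊗2)[1][2] = 43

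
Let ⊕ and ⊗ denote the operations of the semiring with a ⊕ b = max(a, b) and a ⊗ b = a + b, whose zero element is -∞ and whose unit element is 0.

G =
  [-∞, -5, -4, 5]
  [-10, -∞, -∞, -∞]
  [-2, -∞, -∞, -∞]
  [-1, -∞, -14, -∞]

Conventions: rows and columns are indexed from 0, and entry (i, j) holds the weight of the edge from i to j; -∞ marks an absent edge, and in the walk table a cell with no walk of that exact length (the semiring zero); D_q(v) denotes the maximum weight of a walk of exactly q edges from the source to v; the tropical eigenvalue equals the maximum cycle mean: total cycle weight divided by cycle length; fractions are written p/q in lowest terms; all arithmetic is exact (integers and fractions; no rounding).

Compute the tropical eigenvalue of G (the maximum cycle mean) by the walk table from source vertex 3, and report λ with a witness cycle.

q=0: [-∞, -∞, -∞, 0]
q=1: [-1, -∞, -14, -∞]
q=2: [-16, -6, -5, 4]
q=3: [3, -21, -10, -11]
q=4: [-12, -2, -1, 8]
Optimal cycle mean attained by: cycle 0->3->0, total 5 + (-1), length 2.
Answer: λ = 2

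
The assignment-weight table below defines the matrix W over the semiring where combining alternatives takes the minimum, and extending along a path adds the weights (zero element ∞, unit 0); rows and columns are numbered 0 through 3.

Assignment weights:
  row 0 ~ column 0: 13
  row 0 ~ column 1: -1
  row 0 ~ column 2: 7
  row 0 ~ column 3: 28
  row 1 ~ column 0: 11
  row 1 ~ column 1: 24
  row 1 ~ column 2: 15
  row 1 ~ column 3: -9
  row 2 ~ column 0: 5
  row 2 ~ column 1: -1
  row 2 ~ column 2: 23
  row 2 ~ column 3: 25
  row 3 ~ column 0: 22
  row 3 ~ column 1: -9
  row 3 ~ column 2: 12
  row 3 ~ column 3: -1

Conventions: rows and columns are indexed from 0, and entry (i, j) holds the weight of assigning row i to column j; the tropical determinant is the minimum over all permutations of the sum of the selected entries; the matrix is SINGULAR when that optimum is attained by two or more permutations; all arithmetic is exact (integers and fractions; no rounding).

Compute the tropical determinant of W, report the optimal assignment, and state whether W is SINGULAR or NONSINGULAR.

σ = (0, 1, 2, 3): 13 + 24 + 23 + (-1) = 59
σ = (0, 1, 3, 2): 13 + 24 + 25 + 12 = 74
σ = (0, 2, 1, 3): 13 + 15 + (-1) + (-1) = 26
σ = (0, 2, 3, 1): 13 + 15 + 25 + (-9) = 44
σ = (0, 3, 1, 2): 13 + (-9) + (-1) + 12 = 15
σ = (0, 3, 2, 1): 13 + (-9) + 23 + (-9) = 18
σ = (1, 0, 2, 3): (-1) + 11 + 23 + (-1) = 32
σ = (1, 0, 3, 2): (-1) + 11 + 25 + 12 = 47
σ = (1, 2, 0, 3): (-1) + 15 + 5 + (-1) = 18
σ = (1, 2, 3, 0): (-1) + 15 + 25 + 22 = 61
σ = (1, 3, 0, 2): (-1) + (-9) + 5 + 12 = 7
σ = (1, 3, 2, 0): (-1) + (-9) + 23 + 22 = 35
σ = (2, 0, 1, 3): 7 + 11 + (-1) + (-1) = 16
σ = (2, 0, 3, 1): 7 + 11 + 25 + (-9) = 34
σ = (2, 1, 0, 3): 7 + 24 + 5 + (-1) = 35
σ = (2, 1, 3, 0): 7 + 24 + 25 + 22 = 78
σ = (2, 3, 0, 1): 7 + (-9) + 5 + (-9) = -6
σ = (2, 3, 1, 0): 7 + (-9) + (-1) + 22 = 19
σ = (3, 0, 1, 2): 28 + 11 + (-1) + 12 = 50
σ = (3, 0, 2, 1): 28 + 11 + 23 + (-9) = 53
σ = (3, 1, 0, 2): 28 + 24 + 5 + 12 = 69
σ = (3, 1, 2, 0): 28 + 24 + 23 + 22 = 97
σ = (3, 2, 0, 1): 28 + 15 + 5 + (-9) = 39
σ = (3, 2, 1, 0): 28 + 15 + (-1) + 22 = 64
Optimal value attained by: σ = (2, 3, 0, 1).
Answer: det⊕(W) = -6; verdict: NONSINGULAR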